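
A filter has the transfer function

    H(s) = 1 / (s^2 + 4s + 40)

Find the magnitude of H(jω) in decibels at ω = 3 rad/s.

|H(j3)|_dB ≈ -30.4 dB

Substitute s = j3: numerator = 1, denominator = 31 + j12.
|H(j3)| = |1| / |31 + j12| = 1 / 33.242 ≈ 0.03008.
In decibels: 20·log₁₀(0.03008) ≈ -30.4 dB.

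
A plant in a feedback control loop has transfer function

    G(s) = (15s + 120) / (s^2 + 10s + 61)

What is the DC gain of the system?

Set s = 0: G(0) = (120) / (61) = 120/61.

G(0) = 120/61 ≈ 1.967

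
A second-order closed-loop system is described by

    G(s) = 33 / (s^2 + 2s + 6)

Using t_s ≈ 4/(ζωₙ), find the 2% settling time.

Comparing s^2 + 2s + 6 to s^2 + 2ζωₙs + ωₙ²: ωₙ = √6 ≈ 2.449 rad/s and ζ = 2/(2·√6) ≈ 0.4082.
ζωₙ = 2/2 = 1, so t_s ≈ 4/(ζωₙ) = 4/1 = 4 s.

t_s ≈ 4 s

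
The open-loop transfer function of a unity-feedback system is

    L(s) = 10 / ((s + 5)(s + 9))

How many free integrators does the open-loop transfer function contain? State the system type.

The denominator has no factor of s at the origin — no free integrator — so this is a Type 0 system.

Type 0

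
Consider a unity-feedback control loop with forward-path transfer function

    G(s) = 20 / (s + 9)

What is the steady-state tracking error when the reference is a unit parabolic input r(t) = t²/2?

e_ss = ∞

G(s) has no poles at the origin.
This is a Type 0 system; Ka = lim_{s→0} s^2·G(s) = 0, so the steady-state error for a parabola input is infinite.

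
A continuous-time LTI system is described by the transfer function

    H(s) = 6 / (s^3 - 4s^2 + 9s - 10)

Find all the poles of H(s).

s = 1 + 2j, 1 - 2j, 2

The poles are the roots of the denominator s^3 - 4s^2 + 9s - 10 = 0.
Trying s = 2: the polynomial evaluates to 0, so (s - 2) is a factor.
Dividing out leaves s^2 - 2s + 5 = 0.
The quadratic formula then gives s = 1 ± 2j.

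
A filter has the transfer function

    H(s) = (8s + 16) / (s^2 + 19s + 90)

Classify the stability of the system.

stable

The denominator s^2 + 19s + 90 factors as (s + 10)(s + 9), giving poles at s = -10, -9.
Since all poles lie strictly in the left half-plane, the system is stable.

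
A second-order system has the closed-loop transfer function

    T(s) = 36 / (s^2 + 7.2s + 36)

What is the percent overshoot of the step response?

%OS ≈ 9.48%

Comparing s^2 + 7.2s + 36 to s^2 + 2ζωₙs + ωₙ²: ωₙ = 6 rad/s and ζ = 7.2/(2·6) = 0.6.
%OS = 100·exp(−πζ/√(1−ζ²)) = 100·exp(−π·0.6/√(1−0.6²)) ≈ 9.48%.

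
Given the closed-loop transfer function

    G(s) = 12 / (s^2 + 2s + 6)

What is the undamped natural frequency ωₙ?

ωₙ ≈ 2.449 rad/s

Compare the denominator to the standard form s^2 + 2ζωₙs + ωₙ².
ωₙ² = 6, so ωₙ = √6 ≈ 2.449 rad/s.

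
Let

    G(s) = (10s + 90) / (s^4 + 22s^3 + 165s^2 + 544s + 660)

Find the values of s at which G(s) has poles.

s = -4 + 2j, -4 - 2j, -3, -11

The poles are the roots of the denominator s^4 + 22s^3 + 165s^2 + 544s + 660 = 0.
Trying s = -3: the polynomial evaluates to 0, so (s + 3) is a factor.
Dividing out leaves s^3 + 19s^2 + 108s + 220 = 0.
This factors further as (s^2 + 8s + 20)(s + 11) = 0.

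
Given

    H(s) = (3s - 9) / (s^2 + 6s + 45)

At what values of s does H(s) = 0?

Set the numerator to zero: 3s - 9 = 0, i.e. 3·(s - 3) = 0.
So s = 3.

s = 3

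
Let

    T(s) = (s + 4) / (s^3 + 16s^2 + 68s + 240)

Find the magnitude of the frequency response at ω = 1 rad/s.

|T(j1)| ≈ 0.01763

Substitute s = j1: numerator = 4 + j1, denominator = 224 + j67.
|T(j1)| = |4 + j1| / |224 + j67| = 4.1231 / 233.81 ≈ 0.01763.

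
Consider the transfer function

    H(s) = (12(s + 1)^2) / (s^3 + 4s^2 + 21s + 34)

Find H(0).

Set s = 0: H(0) = (12) / (34) = 6/17.

H(0) = 6/17 ≈ 0.3529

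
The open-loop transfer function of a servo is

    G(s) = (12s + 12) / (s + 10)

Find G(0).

G(0) = 6/5 ≈ 1.200

Set s = 0: G(0) = (12) / (10) = 6/5.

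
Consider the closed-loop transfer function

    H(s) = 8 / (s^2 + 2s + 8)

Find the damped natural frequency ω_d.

Comparing s^2 + 2s + 8 to s^2 + 2ζωₙs + ωₙ²: ωₙ = √8 ≈ 2.828 rad/s and ζ = 2/(2·√8) ≈ 0.3536.
ζωₙ = 2/2 = 1, so ω_d = ωₙ√(1−ζ²) = √(ωₙ² − (ζωₙ)²) = √(8 − 1²) = √7 ≈ 2.646 rad/s.

ω_d ≈ 2.646 rad/s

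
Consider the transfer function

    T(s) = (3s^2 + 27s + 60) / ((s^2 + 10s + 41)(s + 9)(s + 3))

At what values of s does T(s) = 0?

s = -5, -4

Set the numerator to zero: 3s^2 + 27s + 60 = 0, i.e. 3·(s^2 + 9s + 20) = 0.
Factoring: (s + 5)(s + 4) = 0.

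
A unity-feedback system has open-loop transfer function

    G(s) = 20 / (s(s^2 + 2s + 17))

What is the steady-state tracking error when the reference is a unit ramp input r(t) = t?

G(s) has one pole at the origin.
This is a Type 1 system. Kv = lim_{s→0} s·G(s) = 20/17.
e_ss = 1/Kv = 1/(20/17) = 17/20 ≈ 0.8500.

e_ss = 0.8500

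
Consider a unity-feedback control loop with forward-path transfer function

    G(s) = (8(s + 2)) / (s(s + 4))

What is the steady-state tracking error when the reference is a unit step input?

G(s) has one pole at the origin.
This is a Type 1 system; for a step input the steady-state error is zero.

e_ss = 0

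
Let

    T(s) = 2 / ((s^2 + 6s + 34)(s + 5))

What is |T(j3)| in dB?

|T(j3)|_dB ≈ -39.1 dB

Substitute s = j3: numerator = 2, denominator = 71 + j165.
|T(j3)| = |2| / |71 + j165| = 2 / 179.63 ≈ 0.01113.
In decibels: 20·log₁₀(0.01113) ≈ -39.1 dB.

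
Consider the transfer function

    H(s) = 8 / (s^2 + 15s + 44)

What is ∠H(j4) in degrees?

∠H(j4) ≈ -64.98°

At s = j4: numerator = 8, denominator = 28 + j60.
∠H = ∠num − ∠den = 0° − (64.983°) = -64.98°.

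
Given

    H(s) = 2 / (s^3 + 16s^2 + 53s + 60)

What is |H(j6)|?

|H(j6)| ≈ 0.003802

Substitute s = j6: numerator = 2, denominator = -516 + j102.
|H(j6)| = |2| / |-516 + j102| = 2 / 525.98 ≈ 0.003802.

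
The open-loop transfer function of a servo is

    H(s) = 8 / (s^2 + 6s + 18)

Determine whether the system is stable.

stable

The poles can be read from the denominator factors: s = -3 + 3j, -3 - 3j.
Since all poles lie strictly in the left half-plane, the system is stable.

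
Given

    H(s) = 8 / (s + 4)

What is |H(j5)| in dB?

Substitute s = j5: numerator = 8, denominator = 4 + j5.
|H(j5)| = |8| / |4 + j5| = 8 / 6.4031 ≈ 1.249.
In decibels: 20·log₁₀(1.249) ≈ 1.93 dB.

|H(j5)|_dB ≈ 1.93 dB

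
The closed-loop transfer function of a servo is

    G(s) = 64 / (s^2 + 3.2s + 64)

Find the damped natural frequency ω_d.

Comparing s^2 + 3.2s + 64 to s^2 + 2ζωₙs + ωₙ²: ωₙ = 8 rad/s and ζ = 3.2/(2·8) = 0.2.
ζωₙ = 3.2/2 = 1.6, so ω_d = ωₙ√(1−ζ²) = √(ωₙ² − (ζωₙ)²) = √(64 − 1.6²) = √61.44 ≈ 7.838 rad/s.

ω_d ≈ 7.838 rad/s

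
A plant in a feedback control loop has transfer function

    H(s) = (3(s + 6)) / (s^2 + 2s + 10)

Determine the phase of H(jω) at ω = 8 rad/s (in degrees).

At s = j8: numerator = 18 + j24, denominator = -54 + j16.
∠H = ∠num − ∠den = 53.130° − (163.50°) = -110.4°.

∠H(j8) ≈ -110.4°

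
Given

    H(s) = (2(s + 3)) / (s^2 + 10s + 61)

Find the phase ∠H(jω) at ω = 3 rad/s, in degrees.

At s = j3: numerator = 6 + j6, denominator = 52 + j30.
∠H = ∠num − ∠den = 45° − (29.982°) = 15.02°.

∠H(j3) ≈ 15.02°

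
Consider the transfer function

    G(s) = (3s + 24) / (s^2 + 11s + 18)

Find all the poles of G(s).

s = -9, -2

The poles are the roots of the denominator s^2 + 11s + 18 = 0.
Factoring: (s + 9)(s + 2) = 0, so s = -9 and s = -2.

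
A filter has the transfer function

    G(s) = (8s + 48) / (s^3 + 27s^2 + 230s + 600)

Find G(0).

Set s = 0: G(0) = (48) / (600) = 2/25.

G(0) = 2/25 ≈ 0.08000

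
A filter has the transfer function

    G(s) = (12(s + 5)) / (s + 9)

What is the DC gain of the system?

At s = 0 each factor (s + a) contributes a and each (s^2 + bs + c) contributes c.
G(0) = 12·(5) / ((9)) = 60/9 = 20/3.

G(0) = 20/3 ≈ 6.667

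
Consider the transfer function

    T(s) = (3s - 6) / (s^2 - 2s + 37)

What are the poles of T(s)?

The poles are the roots of the denominator s^2 - 2s + 37 = 0.
Using the quadratic formula: s = (2 ± √(-144))/2 = 1 ± 6j.

s = 1 ± 6j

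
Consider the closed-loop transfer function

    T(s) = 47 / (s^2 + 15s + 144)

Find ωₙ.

ωₙ = 12 rad/s

Compare the denominator to the standard form s^2 + 2ζωₙs + ωₙ².
ωₙ² = 144, so ωₙ = 12 rad/s.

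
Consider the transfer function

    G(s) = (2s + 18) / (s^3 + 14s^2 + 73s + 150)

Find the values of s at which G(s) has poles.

The poles are the roots of the denominator s^3 + 14s^2 + 73s + 150 = 0.
Trying s = -6: the polynomial evaluates to 0, so (s + 6) is a factor.
Dividing out leaves s^2 + 8s + 25 = 0.
The quadratic formula then gives s = -4 ± 3j.

s = -4 ± 3j, -6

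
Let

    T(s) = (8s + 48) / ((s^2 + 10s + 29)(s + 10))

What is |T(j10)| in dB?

Substitute s = j10: numerator = 48 + j80, denominator = -1710 + j290.
|T(j10)| = |48 + j80| / |-1710 + j290| = 93.295 / 1734.4 ≈ 0.05379.
In decibels: 20·log₁₀(0.05379) ≈ -25.4 dB.

|T(j10)|_dB ≈ -25.4 dB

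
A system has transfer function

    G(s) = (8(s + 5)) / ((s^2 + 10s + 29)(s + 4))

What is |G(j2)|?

|G(j2)| ≈ 0.3009

Substitute s = j2: numerator = 40 + j16, denominator = 60 + j130.
|G(j2)| = |40 + j16| / |60 + j130| = 43.081 / 143.18 ≈ 0.3009.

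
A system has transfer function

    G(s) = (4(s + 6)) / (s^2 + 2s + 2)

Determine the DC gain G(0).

G(0) = 12

Set s = 0: G(0) = (24) / (2) = 12.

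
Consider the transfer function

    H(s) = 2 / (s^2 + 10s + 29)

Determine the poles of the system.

The poles are the roots of the denominator s^2 + 10s + 29 = 0.
Using the quadratic formula: s = (-10 ± √(-16))/2 = -5 ± 2j.

s = -5 + 2j, -5 - 2j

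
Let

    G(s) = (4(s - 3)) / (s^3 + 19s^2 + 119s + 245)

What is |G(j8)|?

Substitute s = j8: numerator = -12 + j32, denominator = -971 + j440.
|G(j8)| = |-12 + j32| / |-971 + j440| = 34.176 / 1066.0 ≈ 0.03206.

|G(j8)| ≈ 0.03206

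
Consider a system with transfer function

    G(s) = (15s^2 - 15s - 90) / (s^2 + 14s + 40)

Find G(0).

Set s = 0: G(0) = (-90) / (40) = -9/4.

G(0) = -9/4 ≈ -2.250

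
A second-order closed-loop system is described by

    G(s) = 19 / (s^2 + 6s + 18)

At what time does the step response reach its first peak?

Comparing s^2 + 6s + 18 to s^2 + 2ζωₙs + ωₙ²: ωₙ = √18 ≈ 4.243 rad/s and ζ = 6/(2·√18) ≈ 0.7071.
ζωₙ = 6/2 = 3, so ω_d = ωₙ√(1−ζ²) = √(ωₙ² − (ζωₙ)²) = √(18 − 3²) = √9 = 3 rad/s.
t_p = π/ω_d = π/3 ≈ 1.047 s.

t_p ≈ 1.047 s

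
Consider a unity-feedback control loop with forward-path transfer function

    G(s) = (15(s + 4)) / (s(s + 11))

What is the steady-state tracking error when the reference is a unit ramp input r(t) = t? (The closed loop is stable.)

G(s) has one pole at the origin.
This is a Type 1 system. Kv = lim_{s→0} s·G(s) = 60/11.
e_ss = 1/Kv = 1/(60/11) = 11/60 ≈ 0.1833.

e_ss = 0.1833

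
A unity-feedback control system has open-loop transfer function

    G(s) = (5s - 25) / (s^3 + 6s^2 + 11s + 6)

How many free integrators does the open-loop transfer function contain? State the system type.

The denominator has no factor of s at the origin — no free integrator — so this is a Type 0 system.

Type 0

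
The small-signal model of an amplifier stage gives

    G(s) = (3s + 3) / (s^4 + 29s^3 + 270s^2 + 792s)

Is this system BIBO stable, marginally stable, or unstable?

marginally stable

The denominator s^4 + 29s^3 + 270s^2 + 792s factors as s(s + 6)(s + 11)(s + 12), giving poles at s = 0, -6, -11, -12.
Since the simple pole(s) at s = 0 lie on the jω-axis with none in the right half-plane, the system is marginally stable.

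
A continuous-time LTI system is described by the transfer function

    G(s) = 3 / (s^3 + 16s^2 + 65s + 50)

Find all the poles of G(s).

s = -5, -10, -1

The poles are the roots of the denominator s^3 + 16s^2 + 65s + 50 = 0.
Trying s = -5: the polynomial evaluates to 0, so (s + 5) is a factor.
Dividing out leaves s^2 + 11s + 10 = 0.
Factoring the quadratic: (s + 10)(s + 1) = 0.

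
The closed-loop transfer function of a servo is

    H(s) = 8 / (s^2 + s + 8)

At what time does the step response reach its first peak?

Comparing s^2 + s + 8 to s^2 + 2ζωₙs + ωₙ²: ωₙ = √8 ≈ 2.828 rad/s and ζ = 1/(2·√8) ≈ 0.1768.
ζωₙ = 1/2 = 0.5, so ω_d = ωₙ√(1−ζ²) = √(ωₙ² − (ζωₙ)²) = √(8 − 0.5²) = √7.75 ≈ 2.784 rad/s.
t_p = π/ω_d = π/2.784 ≈ 1.128 s.

t_p ≈ 1.128 s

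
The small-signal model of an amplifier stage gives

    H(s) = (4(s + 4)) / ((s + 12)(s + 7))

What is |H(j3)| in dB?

Substitute s = j3: numerator = 16 + j12, denominator = 75 + j57.
|H(j3)| = |16 + j12| / |75 + j57| = 20 / 94.202 ≈ 0.2123.
In decibels: 20·log₁₀(0.2123) ≈ -13.5 dB.

|H(j3)|_dB ≈ -13.5 dB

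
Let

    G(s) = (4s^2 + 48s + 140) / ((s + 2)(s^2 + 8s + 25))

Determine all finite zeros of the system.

s = -7, -5

Set the numerator to zero: 4s^2 + 48s + 140 = 0, i.e. 4·(s^2 + 12s + 35) = 0.
Factoring: (s + 7)(s + 5) = 0.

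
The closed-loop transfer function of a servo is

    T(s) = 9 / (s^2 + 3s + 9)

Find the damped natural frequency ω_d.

ω_d ≈ 2.598 rad/s

Comparing s^2 + 3s + 9 to s^2 + 2ζωₙs + ωₙ²: ωₙ = 3 rad/s and ζ = 3/(2·3) = 0.5.
ζωₙ = 3/2 = 1.5, so ω_d = ωₙ√(1−ζ²) = √(ωₙ² − (ζωₙ)²) = √(9 − 1.5²) = √6.75 ≈ 2.598 rad/s.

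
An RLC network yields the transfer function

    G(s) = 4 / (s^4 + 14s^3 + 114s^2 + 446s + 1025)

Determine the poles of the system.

The poles are the roots of the denominator s^4 + 14s^3 + 114s^2 + 446s + 1025 = 0.
No real roots exist; factor into two real quadratics: (s^2 + 6s + 25)(s^2 + 8s + 41) = 0.
Each quadratic gives a conjugate pair via the quadratic formula.

s = -3 ± 4j, -4 ± 5j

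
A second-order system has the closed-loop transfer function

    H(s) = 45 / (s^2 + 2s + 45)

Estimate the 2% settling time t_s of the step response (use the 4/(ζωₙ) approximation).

t_s ≈ 4 s

Comparing s^2 + 2s + 45 to s^2 + 2ζωₙs + ωₙ²: ωₙ = √45 ≈ 6.708 rad/s and ζ = 2/(2·√45) ≈ 0.1491.
ζωₙ = 2/2 = 1, so t_s ≈ 4/(ζωₙ) = 4/1 = 4 s.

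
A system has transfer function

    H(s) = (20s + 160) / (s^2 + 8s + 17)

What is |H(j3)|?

Substitute s = j3: numerator = 160 + j60, denominator = 8 + j24.
|H(j3)| = |160 + j60| / |8 + j24| = 170.88 / 25.298 ≈ 6.755.

|H(j3)| ≈ 6.755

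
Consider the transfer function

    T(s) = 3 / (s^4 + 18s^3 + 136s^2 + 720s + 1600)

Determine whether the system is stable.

stable

The denominator s^4 + 18s^3 + 136s^2 + 720s + 1600 factors as (s + 10)(s + 4)(s^2 + 4s + 40), giving poles at s = -10, -4, -2 ± 6j.
Since all poles lie strictly in the left half-plane, the system is stable.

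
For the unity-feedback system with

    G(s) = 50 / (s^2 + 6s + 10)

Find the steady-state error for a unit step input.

e_ss = 0.1667

G(s) has no poles at the origin.
This is a Type 0 system. Kp = lim_{s→0} G(s) = 50/10 = 5.
e_ss = 1/(1 + Kp) = 1/(1 + 5) = 1/6 ≈ 0.1667.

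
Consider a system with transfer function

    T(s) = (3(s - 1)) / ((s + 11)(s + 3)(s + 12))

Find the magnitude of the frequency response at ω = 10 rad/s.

Substitute s = j10: numerator = -3 + j30, denominator = -2204 + j1010.
|T(j10)| = |-3 + j30| / |-2204 + j1010| = 30.150 / 2424.4 ≈ 0.01244.

|T(j10)| ≈ 0.01244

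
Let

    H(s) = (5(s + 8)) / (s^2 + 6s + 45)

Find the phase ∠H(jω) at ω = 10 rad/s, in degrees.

∠H(j10) ≈ -81.17°

At s = j10: numerator = 40 + j50, denominator = -55 + j60.
∠H = ∠num − ∠den = 51.340° − (132.51°) = -81.17°.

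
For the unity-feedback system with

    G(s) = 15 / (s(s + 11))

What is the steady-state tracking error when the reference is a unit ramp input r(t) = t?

e_ss = 0.7333

G(s) has one pole at the origin.
This is a Type 1 system. Kv = lim_{s→0} s·G(s) = 15/11.
e_ss = 1/Kv = 1/(15/11) = 11/15 ≈ 0.7333.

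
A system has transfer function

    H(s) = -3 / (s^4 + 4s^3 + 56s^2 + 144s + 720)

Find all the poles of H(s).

s = ±6j, -2 ± 4j

The poles are the roots of the denominator s^4 + 4s^3 + 56s^2 + 144s + 720 = 0.
No real roots exist; factor into two real quadratics: (s^2 + 36)(s^2 + 4s + 20) = 0.
Each quadratic gives a conjugate pair via the quadratic formula.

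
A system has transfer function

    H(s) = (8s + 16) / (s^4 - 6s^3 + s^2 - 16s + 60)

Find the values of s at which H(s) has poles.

The poles are the roots of the denominator s^4 - 6s^3 + s^2 - 16s + 60 = 0.
Trying s = 6: the polynomial evaluates to 0, so (s - 6) is a factor.
Dividing out leaves s^3 + s - 10 = 0.
This factors further as (s^2 + 2s + 5)(s - 2) = 0.

s = -1 + 2j, -1 - 2j, 6, 2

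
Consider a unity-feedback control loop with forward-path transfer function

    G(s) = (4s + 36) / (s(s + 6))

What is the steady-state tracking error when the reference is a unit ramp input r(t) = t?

e_ss = 0.1667

G(s) has one pole at the origin.
This is a Type 1 system. Kv = lim_{s→0} s·G(s) = 36/6 = 6.
e_ss = 1/Kv = 1/(6) = 1/6 ≈ 0.1667.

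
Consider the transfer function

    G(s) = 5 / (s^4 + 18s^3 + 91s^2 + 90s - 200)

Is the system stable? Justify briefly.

unstable

The denominator s^4 + 18s^3 + 91s^2 + 90s - 200 factors as (s - 1)(s + 4)(s + 5)(s + 10), giving poles at s = 1, -4, -5, -10.
Since the pole(s) at s = 1 lie in the right half-plane, the system is unstable.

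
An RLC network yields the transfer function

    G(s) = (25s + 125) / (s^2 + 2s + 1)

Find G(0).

Set s = 0: G(0) = (125) / (1) = 125.

G(0) = 125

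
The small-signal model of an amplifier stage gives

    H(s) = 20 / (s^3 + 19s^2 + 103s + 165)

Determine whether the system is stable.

The denominator s^3 + 19s^2 + 103s + 165 factors as (s + 3)(s + 5)(s + 11), giving poles at s = -3, -5, -11.
Since all poles lie strictly in the left half-plane, the system is stable.

stable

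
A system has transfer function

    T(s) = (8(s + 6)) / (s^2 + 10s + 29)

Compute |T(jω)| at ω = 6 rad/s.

Substitute s = j6: numerator = 48 + j48, denominator = -7 + j60.
|T(j6)| = |48 + j48| / |-7 + j60| = 67.882 / 60.407 ≈ 1.124.

|T(j6)| ≈ 1.124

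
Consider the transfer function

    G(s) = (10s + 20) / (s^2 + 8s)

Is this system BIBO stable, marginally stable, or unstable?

The denominator s^2 + 8s factors as s(s + 8), giving poles at s = 0, -8.
Since the simple pole(s) at s = 0 lie on the jω-axis with none in the right half-plane, the system is marginally stable.

marginally stable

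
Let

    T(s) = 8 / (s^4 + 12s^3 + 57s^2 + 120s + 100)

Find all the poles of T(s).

s = -2 + j, -2 - j, -4 + 2j, -4 - 2j

The poles are the roots of the denominator s^4 + 12s^3 + 57s^2 + 120s + 100 = 0.
No real roots exist; factor into two real quadratics: (s^2 + 4s + 5)(s^2 + 8s + 20) = 0.
Each quadratic gives a conjugate pair via the quadratic formula.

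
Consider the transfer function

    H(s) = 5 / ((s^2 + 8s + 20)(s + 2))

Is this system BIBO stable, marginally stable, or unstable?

stable

The poles can be read from the denominator factors: s = -4 ± 2j, -2.
Since all poles lie strictly in the left half-plane, the system is stable.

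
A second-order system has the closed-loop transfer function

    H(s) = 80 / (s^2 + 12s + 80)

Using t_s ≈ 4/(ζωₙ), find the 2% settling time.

t_s ≈ 0.6667 s

Comparing s^2 + 12s + 80 to s^2 + 2ζωₙs + ωₙ²: ωₙ = √80 ≈ 8.944 rad/s and ζ = 12/(2·√80) ≈ 0.6708.
ζωₙ = 12/2 = 6, so t_s ≈ 4/(ζωₙ) = 4/6 ≈ 0.6667 s.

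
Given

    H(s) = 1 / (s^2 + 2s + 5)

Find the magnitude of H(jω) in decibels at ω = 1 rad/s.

Substitute s = j1: numerator = 1, denominator = 4 + j2.
|H(j1)| = |1| / |4 + j2| = 1 / 4.4721 ≈ 0.2236.
In decibels: 20·log₁₀(0.2236) ≈ -13.0 dB.

|H(j1)|_dB ≈ -13.0 dB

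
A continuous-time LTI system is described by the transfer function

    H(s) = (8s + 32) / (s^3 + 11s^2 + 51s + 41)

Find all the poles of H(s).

The poles are the roots of the denominator s^3 + 11s^2 + 51s + 41 = 0.
Trying s = -1: the polynomial evaluates to 0, so (s + 1) is a factor.
Dividing out leaves s^2 + 10s + 41 = 0.
The quadratic formula then gives s = -5 ± 4j.

s = -5 ± 4j, -1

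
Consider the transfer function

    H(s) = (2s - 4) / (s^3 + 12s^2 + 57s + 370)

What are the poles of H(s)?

s = -1 ± 6j, -10

The poles are the roots of the denominator s^3 + 12s^2 + 57s + 370 = 0.
Trying s = -10: the polynomial evaluates to 0, so (s + 10) is a factor.
Dividing out leaves s^2 + 2s + 37 = 0.
The quadratic formula then gives s = -1 ± 6j.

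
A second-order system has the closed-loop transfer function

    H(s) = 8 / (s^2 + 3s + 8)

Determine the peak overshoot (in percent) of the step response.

%OS ≈ 14.0%

Comparing s^2 + 3s + 8 to s^2 + 2ζωₙs + ωₙ²: ωₙ = √8 ≈ 2.828 rad/s and ζ = 3/(2·√8) ≈ 0.5303.
%OS = 100·exp(−πζ/√(1−ζ²)) = 100·exp(−π·0.5303/√(1−0.5303²)) ≈ 14.0%.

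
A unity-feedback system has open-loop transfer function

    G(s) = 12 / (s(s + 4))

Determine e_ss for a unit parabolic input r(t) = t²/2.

e_ss = ∞

G(s) has one pole at the origin.
This is a Type 1 system; Ka = lim_{s→0} s^2·G(s) = 0, so the steady-state error for a parabola input is infinite.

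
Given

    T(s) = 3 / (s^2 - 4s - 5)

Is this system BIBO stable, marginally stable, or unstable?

The denominator s^2 - 4s - 5 factors as (s - 5)(s + 1), giving poles at s = 5, -1.
Since the pole(s) at s = 5 lie in the right half-plane, the system is unstable.

unstable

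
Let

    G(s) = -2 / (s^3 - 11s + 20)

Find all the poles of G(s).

The poles are the roots of the denominator s^3 - 11s + 20 = 0.
Trying s = -4: the polynomial evaluates to 0, so (s + 4) is a factor.
Dividing out leaves s^2 - 4s + 5 = 0.
The quadratic formula then gives s = 2 ± 1j.

s = 2 ± j, -4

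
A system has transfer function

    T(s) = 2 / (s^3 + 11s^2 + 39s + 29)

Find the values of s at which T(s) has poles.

s = -5 ± 2j, -1

The poles are the roots of the denominator s^3 + 11s^2 + 39s + 29 = 0.
Trying s = -1: the polynomial evaluates to 0, so (s + 1) is a factor.
Dividing out leaves s^2 + 10s + 29 = 0.
The quadratic formula then gives s = -5 ± 2j.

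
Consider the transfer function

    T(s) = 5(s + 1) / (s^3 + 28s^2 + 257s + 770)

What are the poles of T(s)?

The poles are the roots of the denominator s^3 + 28s^2 + 257s + 770 = 0.
Trying s = -7: the polynomial evaluates to 0, so (s + 7) is a factor.
Dividing out leaves s^2 + 21s + 110 = 0.
Factoring the quadratic: (s + 10)(s + 11) = 0.

s = -7, -10, -11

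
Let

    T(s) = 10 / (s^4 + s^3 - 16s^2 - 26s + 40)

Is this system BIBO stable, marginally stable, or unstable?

The denominator s^4 + s^3 - 16s^2 - 26s + 40 factors as (s - 1)(s^2 + 6s + 10)(s - 4), giving poles at s = 1, -3 + j, -3 - j, 4.
Since the pole(s) at s = 1, 4 lie in the right half-plane, the system is unstable.

unstable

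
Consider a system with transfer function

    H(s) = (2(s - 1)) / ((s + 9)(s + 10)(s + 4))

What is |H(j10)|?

|H(j10)| ≈ 0.009809

Substitute s = j10: numerator = -2 + j20, denominator = -1940 + j660.
|H(j10)| = |-2 + j20| / |-1940 + j660| = 20.100 / 2049.2 ≈ 0.009809.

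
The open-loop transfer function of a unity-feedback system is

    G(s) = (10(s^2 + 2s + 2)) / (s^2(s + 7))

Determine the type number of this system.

Type 2

The denominator has 2 factors of s at the origin (free integrators), so this is a Type 2 system.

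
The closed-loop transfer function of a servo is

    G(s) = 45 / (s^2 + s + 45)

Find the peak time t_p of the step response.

Comparing s^2 + s + 45 to s^2 + 2ζωₙs + ωₙ²: ωₙ = √45 ≈ 6.708 rad/s and ζ = 1/(2·√45) ≈ 0.07454.
ζωₙ = 1/2 = 0.5, so ω_d = ωₙ√(1−ζ²) = √(ωₙ² − (ζωₙ)²) = √(45 − 0.5²) = √44.75 ≈ 6.690 rad/s.
t_p = π/ω_d = π/6.690 ≈ 0.4696 s.

t_p ≈ 0.4696 s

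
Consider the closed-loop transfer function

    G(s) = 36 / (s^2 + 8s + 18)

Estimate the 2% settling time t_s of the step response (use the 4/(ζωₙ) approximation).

Comparing s^2 + 8s + 18 to s^2 + 2ζωₙs + ωₙ²: ωₙ = √18 ≈ 4.243 rad/s and ζ = 8/(2·√18) ≈ 0.9428.
ζωₙ = 8/2 = 4, so t_s ≈ 4/(ζωₙ) = 4/4 = 1 s.

t_s ≈ 1 s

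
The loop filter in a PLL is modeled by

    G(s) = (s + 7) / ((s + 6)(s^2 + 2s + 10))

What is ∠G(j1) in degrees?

∠G(j1) ≈ -13.86°

At s = j1: numerator = 7 + j1, denominator = 52 + j21.
∠G = ∠num − ∠den = 8.1301° − (21.991°) = -13.86°.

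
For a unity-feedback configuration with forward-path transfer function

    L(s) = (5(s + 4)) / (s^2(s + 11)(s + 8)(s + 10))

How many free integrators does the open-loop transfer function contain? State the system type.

Type 2

The denominator has 2 factors of s at the origin (free integrators), so this is a Type 2 system.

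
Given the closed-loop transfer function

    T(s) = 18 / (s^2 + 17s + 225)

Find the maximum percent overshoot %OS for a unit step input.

Comparing s^2 + 17s + 225 to s^2 + 2ζωₙs + ωₙ²: ωₙ = 15 rad/s and ζ = 17/(2·15) ≈ 0.5667.
%OS = 100·exp(−πζ/√(1−ζ²)) = 100·exp(−π·0.5667/√(1−0.5667²)) ≈ 11.5%.

%OS ≈ 11.5%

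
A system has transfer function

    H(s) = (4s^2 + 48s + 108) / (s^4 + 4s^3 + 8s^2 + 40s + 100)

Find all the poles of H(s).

s = 1 + 3j, 1 - 3j, -3 + j, -3 - j

The poles are the roots of the denominator s^4 + 4s^3 + 8s^2 + 40s + 100 = 0.
No real roots exist; factor into two real quadratics: (s^2 - 2s + 10)(s^2 + 6s + 10) = 0.
Each quadratic gives a conjugate pair via the quadratic formula.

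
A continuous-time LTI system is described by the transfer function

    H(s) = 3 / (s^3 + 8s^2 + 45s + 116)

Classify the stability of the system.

stable

The denominator s^3 + 8s^2 + 45s + 116 factors as (s + 4)(s^2 + 4s + 29), giving poles at s = -4, -2 ± 5j.
Since all poles lie strictly in the left half-plane, the system is stable.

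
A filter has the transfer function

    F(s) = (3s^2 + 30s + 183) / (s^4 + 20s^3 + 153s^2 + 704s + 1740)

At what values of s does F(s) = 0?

s = -5 ± 6j

Set the numerator to zero: 3s^2 + 30s + 183 = 0, i.e. 3·(s^2 + 10s + 61) = 0.
Factoring: (s^2 + 10s + 61) = 0.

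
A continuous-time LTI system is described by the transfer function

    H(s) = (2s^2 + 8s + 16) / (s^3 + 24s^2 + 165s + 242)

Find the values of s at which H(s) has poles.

The poles are the roots of the denominator s^3 + 24s^2 + 165s + 242 = 0.
Trying s = -11: the polynomial evaluates to 0, so (s + 11) is a factor.
Dividing out leaves s^2 + 13s + 22 = 0.
Factoring the quadratic: (s + 2)(s + 11) = 0.

s = -11, -2, -11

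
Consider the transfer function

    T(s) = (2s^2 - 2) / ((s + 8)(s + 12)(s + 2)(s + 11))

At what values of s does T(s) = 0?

Set the numerator to zero: 2s^2 - 2 = 0, i.e. 2·(s^2 - 1) = 0.
Factoring: (s + 1)(s - 1) = 0.

s = -1, 1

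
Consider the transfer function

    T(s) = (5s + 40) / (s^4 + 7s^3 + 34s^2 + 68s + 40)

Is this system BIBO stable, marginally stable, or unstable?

The denominator s^4 + 7s^3 + 34s^2 + 68s + 40 factors as (s + 1)(s + 2)(s^2 + 4s + 20), giving poles at s = -1, -2, -2 ± 4j.
Since all poles lie strictly in the left half-plane, the system is stable.

stable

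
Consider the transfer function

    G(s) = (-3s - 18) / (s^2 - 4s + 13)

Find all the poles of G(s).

s = 2 + 3j, 2 - 3j

The poles are the roots of the denominator s^2 - 4s + 13 = 0.
Using the quadratic formula: s = (4 ± √(-36))/2 = 2 ± 3j.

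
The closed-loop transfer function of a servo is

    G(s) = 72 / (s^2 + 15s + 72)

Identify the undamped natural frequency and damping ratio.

Compare the denominator to the standard form s^2 + 2ζωₙs + ωₙ².
ωₙ² = 72, so ωₙ = √72 ≈ 8.485 rad/s.
2ζωₙ = 15, so ζ = 15/(2·√72) ≈ 0.8839.
With ζ = 0.8839 the response is underdamped.

ωₙ ≈ 8.485 rad/s, ζ ≈ 0.8839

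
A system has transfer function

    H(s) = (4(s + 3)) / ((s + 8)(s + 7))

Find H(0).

H(0) = 3/14 ≈ 0.2143

At s = 0 each factor (s + a) contributes a and each (s^2 + bs + c) contributes c.
H(0) = 4·(3) / ((8) · (7)) = 12/56 = 3/14.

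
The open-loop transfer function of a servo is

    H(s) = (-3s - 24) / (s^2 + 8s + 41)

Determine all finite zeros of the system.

s = -8

Set the numerator to zero: -3s - 24 = 0, i.e. -3·(s + 8) = 0.
So s = -8.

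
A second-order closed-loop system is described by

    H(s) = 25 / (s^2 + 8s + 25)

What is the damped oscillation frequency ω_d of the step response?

Comparing s^2 + 8s + 25 to s^2 + 2ζωₙs + ωₙ²: ωₙ = 5 rad/s and ζ = 8/(2·5) = 0.8.
ζωₙ = 8/2 = 4, so ω_d = ωₙ√(1−ζ²) = √(ωₙ² − (ζωₙ)²) = √(25 − 4²) = √9 = 3 rad/s.

ω_d = 3 rad/s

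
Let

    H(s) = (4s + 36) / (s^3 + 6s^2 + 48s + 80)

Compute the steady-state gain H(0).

H(0) = 9/20 ≈ 0.4500

Set s = 0: H(0) = (36) / (80) = 9/20.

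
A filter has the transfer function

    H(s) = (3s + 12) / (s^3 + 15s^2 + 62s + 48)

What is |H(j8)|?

|H(j8)| ≈ 0.02942

Substitute s = j8: numerator = 12 + j24, denominator = -912 - j16.
|H(j8)| = |12 + j24| / |-912 - j16| = 26.833 / 912.14 ≈ 0.02942.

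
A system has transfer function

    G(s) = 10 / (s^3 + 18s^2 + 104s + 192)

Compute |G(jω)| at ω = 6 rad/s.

Substitute s = j6: numerator = 10, denominator = -456 + j408.
|G(j6)| = |10| / |-456 + j408| = 10 / 611.88 ≈ 0.01634.

|G(j6)| ≈ 0.01634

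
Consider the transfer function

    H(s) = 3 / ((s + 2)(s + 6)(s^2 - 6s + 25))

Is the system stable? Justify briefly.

unstable

The poles can be read from the denominator factors: s = -2, -6, 3 + 4j, 3 - 4j.
Since the pole(s) at s = 3 + 4j, 3 - 4j lie in the right half-plane, the system is unstable.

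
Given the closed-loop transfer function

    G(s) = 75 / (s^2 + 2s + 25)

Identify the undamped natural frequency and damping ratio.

ωₙ = 5 rad/s, ζ = 0.2

Compare the denominator to the standard form s^2 + 2ζωₙs + ωₙ².
ωₙ² = 25, so ωₙ = 5 rad/s.
2ζωₙ = 2, so ζ = 2/(2·5) = 0.2.
With ζ = 0.2 the response is underdamped.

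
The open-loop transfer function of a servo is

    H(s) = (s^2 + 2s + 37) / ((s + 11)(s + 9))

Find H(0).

H(0) = 37/99 ≈ 0.3737

At s = 0 each factor (s + a) contributes a and each (s^2 + bs + c) contributes c.
H(0) = 1·(37) / ((11) · (9)) = 37/99 = 37/99.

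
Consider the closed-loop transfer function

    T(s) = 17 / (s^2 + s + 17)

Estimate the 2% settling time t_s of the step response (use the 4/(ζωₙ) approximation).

Comparing s^2 + s + 17 to s^2 + 2ζωₙs + ωₙ²: ωₙ = √17 ≈ 4.123 rad/s and ζ = 1/(2·√17) ≈ 0.1213.
ζωₙ = 1/2 = 0.5, so t_s ≈ 4/(ζωₙ) = 4/0.5 = 8 s.

t_s ≈ 8 s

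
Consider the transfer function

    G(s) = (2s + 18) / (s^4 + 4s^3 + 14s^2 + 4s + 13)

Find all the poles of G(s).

The poles are the roots of the denominator s^4 + 4s^3 + 14s^2 + 4s + 13 = 0.
No real roots exist; factor into two real quadratics: (s^2 + 1)(s^2 + 4s + 13) = 0.
Each quadratic gives a conjugate pair via the quadratic formula.

s = ±j, -2 ± 3j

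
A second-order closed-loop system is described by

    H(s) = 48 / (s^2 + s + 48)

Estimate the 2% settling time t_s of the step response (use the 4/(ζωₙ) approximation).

t_s ≈ 8 s

Comparing s^2 + s + 48 to s^2 + 2ζωₙs + ωₙ²: ωₙ = √48 ≈ 6.928 rad/s and ζ = 1/(2·√48) ≈ 0.07217.
ζωₙ = 1/2 = 0.5, so t_s ≈ 4/(ζωₙ) = 4/0.5 = 8 s.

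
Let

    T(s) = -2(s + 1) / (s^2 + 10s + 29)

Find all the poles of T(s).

The poles are the roots of the denominator s^2 + 10s + 29 = 0.
Using the quadratic formula: s = (-10 ± √(-16))/2 = -5 ± 2j.

s = -5 + 2j, -5 - 2j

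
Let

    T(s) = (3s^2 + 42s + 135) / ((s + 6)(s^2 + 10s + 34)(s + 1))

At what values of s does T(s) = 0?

Set the numerator to zero: 3s^2 + 42s + 135 = 0, i.e. 3·(s^2 + 14s + 45) = 0.
Factoring: (s + 9)(s + 5) = 0.

s = -9, -5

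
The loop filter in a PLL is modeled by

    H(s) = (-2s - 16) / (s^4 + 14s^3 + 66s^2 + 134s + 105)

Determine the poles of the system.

The poles are the roots of the denominator s^4 + 14s^3 + 66s^2 + 134s + 105 = 0.
Trying s = -3: the polynomial evaluates to 0, so (s + 3) is a factor.
Dividing out leaves s^3 + 11s^2 + 33s + 35 = 0.
This factors further as (s^2 + 4s + 5)(s + 7) = 0.

s = -2 ± j, -3, -7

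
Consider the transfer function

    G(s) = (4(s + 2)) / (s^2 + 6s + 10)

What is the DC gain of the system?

G(0) = 4/5 ≈ 0.8000

At s = 0 each factor (s + a) contributes a and each (s^2 + bs + c) contributes c.
G(0) = 4·(2) / ((10)) = 8/10 = 4/5.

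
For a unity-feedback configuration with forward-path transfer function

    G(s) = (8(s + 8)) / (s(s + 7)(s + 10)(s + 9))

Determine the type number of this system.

The denominator has 1 factor of s at the origin (free integrator), so this is a Type 1 system.

Type 1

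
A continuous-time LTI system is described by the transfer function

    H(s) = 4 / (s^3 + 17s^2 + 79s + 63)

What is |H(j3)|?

Substitute s = j3: numerator = 4, denominator = -90 + j210.
|H(j3)| = |4| / |-90 + j210| = 4 / 228.47 ≈ 0.01751.

|H(j3)| ≈ 0.01751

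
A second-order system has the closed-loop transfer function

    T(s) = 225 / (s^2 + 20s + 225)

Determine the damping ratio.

Compare the denominator to the standard form s^2 + 2ζωₙs + ωₙ².
ωₙ² = 225, so ωₙ = 15 rad/s.
2ζωₙ = 20, so ζ = 20/(2·15) ≈ 0.6667.
With ζ = 0.6667 the response is underdamped.

ζ ≈ 0.6667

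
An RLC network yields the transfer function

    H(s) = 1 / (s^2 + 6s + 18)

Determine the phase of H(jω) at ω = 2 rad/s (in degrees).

∠H(j2) ≈ -40.60°

At s = j2: numerator = 1, denominator = 14 + j12.
∠H = ∠num − ∠den = 0° − (40.601°) = -40.60°.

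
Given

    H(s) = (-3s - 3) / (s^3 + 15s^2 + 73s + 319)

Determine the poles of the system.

The poles are the roots of the denominator s^3 + 15s^2 + 73s + 319 = 0.
Trying s = -11: the polynomial evaluates to 0, so (s + 11) is a factor.
Dividing out leaves s^2 + 4s + 29 = 0.
The quadratic formula then gives s = -2 ± 5j.

s = -2 + 5j, -2 - 5j, -11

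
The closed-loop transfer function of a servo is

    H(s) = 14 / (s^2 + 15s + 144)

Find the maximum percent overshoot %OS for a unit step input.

%OS ≈ 8.08%

Comparing s^2 + 15s + 144 to s^2 + 2ζωₙs + ωₙ²: ωₙ = 12 rad/s and ζ = 15/(2·12) = 0.625.
%OS = 100·exp(−πζ/√(1−ζ²)) = 100·exp(−π·0.625/√(1−0.625²)) ≈ 8.08%.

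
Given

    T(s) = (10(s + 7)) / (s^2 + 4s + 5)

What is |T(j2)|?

Substitute s = j2: numerator = 70 + j20, denominator = 1 + j8.
|T(j2)| = |70 + j20| / |1 + j8| = 72.801 / 8.0623 ≈ 9.030.

|T(j2)| ≈ 9.030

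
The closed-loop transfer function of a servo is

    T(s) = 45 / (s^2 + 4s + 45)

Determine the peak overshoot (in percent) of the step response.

Comparing s^2 + 4s + 45 to s^2 + 2ζωₙs + ωₙ²: ωₙ = √45 ≈ 6.708 rad/s and ζ = 4/(2·√45) ≈ 0.2981.
%OS = 100·exp(−πζ/√(1−ζ²)) = 100·exp(−π·0.2981/√(1−0.2981²)) ≈ 37.5%.

%OS ≈ 37.5%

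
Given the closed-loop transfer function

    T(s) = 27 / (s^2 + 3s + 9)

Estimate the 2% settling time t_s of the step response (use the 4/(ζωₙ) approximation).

t_s ≈ 2.667 s

Comparing s^2 + 3s + 9 to s^2 + 2ζωₙs + ωₙ²: ωₙ = 3 rad/s and ζ = 3/(2·3) = 0.5.
ζωₙ = 3/2 = 1.5, so t_s ≈ 4/(ζωₙ) = 4/1.5 ≈ 2.667 s.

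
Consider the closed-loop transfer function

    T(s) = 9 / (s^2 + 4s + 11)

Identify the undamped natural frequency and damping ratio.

ωₙ ≈ 3.317 rad/s, ζ ≈ 0.6030

Compare the denominator to the standard form s^2 + 2ζωₙs + ωₙ².
ωₙ² = 11, so ωₙ = √11 ≈ 3.317 rad/s.
2ζωₙ = 4, so ζ = 4/(2·√11) ≈ 0.6030.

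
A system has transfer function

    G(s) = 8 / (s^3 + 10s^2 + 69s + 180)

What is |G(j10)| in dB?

Substitute s = j10: numerator = 8, denominator = -820 - j310.
|G(j10)| = |8| / |-820 - j310| = 8 / 876.64 ≈ 0.009126.
In decibels: 20·log₁₀(0.009126) ≈ -40.8 dB.

|G(j10)|_dB ≈ -40.8 dB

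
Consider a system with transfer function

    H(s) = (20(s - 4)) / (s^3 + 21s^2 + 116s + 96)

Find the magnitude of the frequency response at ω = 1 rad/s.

Substitute s = j1: numerator = -80 + j20, denominator = 75 + j115.
|H(j1)| = |-80 + j20| / |75 + j115| = 82.462 / 137.30 ≈ 0.6006.

|H(j1)| ≈ 0.6006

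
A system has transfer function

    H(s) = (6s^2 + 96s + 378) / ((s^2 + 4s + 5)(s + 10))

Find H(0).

H(0) = 189/25 ≈ 7.560

Set s = 0: H(0) = (378) / (50) = 189/25.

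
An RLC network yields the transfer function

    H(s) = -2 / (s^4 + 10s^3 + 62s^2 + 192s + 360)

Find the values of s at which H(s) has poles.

The poles are the roots of the denominator s^4 + 10s^3 + 62s^2 + 192s + 360 = 0.
No real roots exist; factor into two real quadratics: (s^2 + 6s + 18)(s^2 + 4s + 20) = 0.
Each quadratic gives a conjugate pair via the quadratic formula.

s = -3 ± 3j, -2 ± 4j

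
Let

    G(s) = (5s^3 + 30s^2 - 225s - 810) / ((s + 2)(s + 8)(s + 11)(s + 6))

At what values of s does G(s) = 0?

Set the numerator to zero: 5s^3 + 30s^2 - 225s - 810 = 0, i.e. 5·(s^3 + 6s^2 - 45s - 162) = 0.
Factoring: (s - 6)(s + 3)(s + 9) = 0.

s = 6, -3, -9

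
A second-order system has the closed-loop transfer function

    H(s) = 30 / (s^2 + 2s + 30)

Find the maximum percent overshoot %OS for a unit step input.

Comparing s^2 + 2s + 30 to s^2 + 2ζωₙs + ωₙ²: ωₙ = √30 ≈ 5.477 rad/s and ζ = 2/(2·√30) ≈ 0.1826.
%OS = 100·exp(−πζ/√(1−ζ²)) = 100·exp(−π·0.1826/√(1−0.1826²)) ≈ 55.8%.

%OS ≈ 55.8%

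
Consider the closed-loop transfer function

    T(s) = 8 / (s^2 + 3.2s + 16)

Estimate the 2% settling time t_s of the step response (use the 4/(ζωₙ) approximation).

t_s ≈ 2.500 s

Comparing s^2 + 3.2s + 16 to s^2 + 2ζωₙs + ωₙ²: ωₙ = 4 rad/s and ζ = 3.2/(2·4) = 0.4.
ζωₙ = 3.2/2 = 1.6, so t_s ≈ 4/(ζωₙ) = 4/1.6 = 2.500 s.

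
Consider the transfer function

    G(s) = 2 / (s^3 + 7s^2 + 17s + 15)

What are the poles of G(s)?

s = -3, -2 + j, -2 - j

The poles are the roots of the denominator s^3 + 7s^2 + 17s + 15 = 0.
Trying s = -3: the polynomial evaluates to 0, so (s + 3) is a factor.
Dividing out leaves s^2 + 4s + 5 = 0.
The quadratic formula then gives s = -2 ± 1j.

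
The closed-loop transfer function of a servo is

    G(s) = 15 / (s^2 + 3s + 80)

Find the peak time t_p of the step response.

t_p ≈ 0.3563 s

Comparing s^2 + 3s + 80 to s^2 + 2ζωₙs + ωₙ²: ωₙ = √80 ≈ 8.944 rad/s and ζ = 3/(2·√80) ≈ 0.1677.
ζωₙ = 3/2 = 1.5, so ω_d = ωₙ√(1−ζ²) = √(ωₙ² − (ζωₙ)²) = √(80 − 1.5²) = √77.75 ≈ 8.818 rad/s.
t_p = π/ω_d = π/8.818 ≈ 0.3563 s.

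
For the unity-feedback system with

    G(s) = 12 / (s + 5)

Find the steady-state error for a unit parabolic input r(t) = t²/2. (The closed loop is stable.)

G(s) has no poles at the origin.
This is a Type 0 system; Ka = lim_{s→0} s^2·G(s) = 0, so the steady-state error for a parabola input is infinite.

e_ss = ∞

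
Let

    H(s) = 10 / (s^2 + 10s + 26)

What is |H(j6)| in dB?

|H(j6)|_dB ≈ -15.7 dB

Substitute s = j6: numerator = 10, denominator = -10 + j60.
|H(j6)| = |10| / |-10 + j60| = 10 / 60.828 ≈ 0.1644.
In decibels: 20·log₁₀(0.1644) ≈ -15.7 dB.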